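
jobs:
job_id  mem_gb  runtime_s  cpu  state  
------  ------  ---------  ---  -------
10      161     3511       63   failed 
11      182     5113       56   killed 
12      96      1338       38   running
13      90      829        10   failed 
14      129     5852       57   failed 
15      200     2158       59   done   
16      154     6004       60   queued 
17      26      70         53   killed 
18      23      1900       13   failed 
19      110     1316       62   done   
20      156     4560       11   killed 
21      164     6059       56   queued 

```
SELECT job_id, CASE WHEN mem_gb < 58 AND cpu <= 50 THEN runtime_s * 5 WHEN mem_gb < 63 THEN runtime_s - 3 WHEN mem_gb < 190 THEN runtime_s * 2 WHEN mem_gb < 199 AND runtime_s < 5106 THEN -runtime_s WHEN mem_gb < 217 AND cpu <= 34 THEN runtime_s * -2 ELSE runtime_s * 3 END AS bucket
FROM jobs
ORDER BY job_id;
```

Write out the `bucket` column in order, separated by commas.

job_id=10: mem_gb < 190 → 7022
job_id=11: mem_gb < 190 → 10226
job_id=12: mem_gb < 190 → 2676
job_id=13: mem_gb < 190 → 1658
job_id=14: mem_gb < 190 → 11704
job_id=15: ELSE → 6474
job_id=16: mem_gb < 190 → 12008
job_id=17: mem_gb < 63 → 67
job_id=18: mem_gb < 58 AND cpu <= 50 → 9500
job_id=19: mem_gb < 190 → 2632
job_id=20: mem_gb < 190 → 9120
job_id=21: mem_gb < 190 → 12118

7022, 10226, 2676, 1658, 11704, 6474, 12008, 67, 9500, 2632, 9120, 12118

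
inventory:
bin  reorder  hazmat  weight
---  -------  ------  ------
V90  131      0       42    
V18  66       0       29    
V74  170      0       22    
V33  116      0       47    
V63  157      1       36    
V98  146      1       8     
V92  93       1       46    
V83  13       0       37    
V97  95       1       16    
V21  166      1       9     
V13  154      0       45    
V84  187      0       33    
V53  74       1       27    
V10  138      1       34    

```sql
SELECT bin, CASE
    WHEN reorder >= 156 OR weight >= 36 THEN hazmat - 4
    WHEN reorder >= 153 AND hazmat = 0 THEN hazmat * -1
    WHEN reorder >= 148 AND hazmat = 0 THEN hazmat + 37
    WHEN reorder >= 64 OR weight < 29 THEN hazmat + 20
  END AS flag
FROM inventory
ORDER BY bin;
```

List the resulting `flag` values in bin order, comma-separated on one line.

bin=V10: reorder >= 64 OR weight < 29 → 21
bin=V13: reorder >= 156 OR weight >= 36 → -4
bin=V18: reorder >= 64 OR weight < 29 → 20
bin=V21: reorder >= 156 OR weight >= 36 → -3
bin=V33: reorder >= 156 OR weight >= 36 → -4
bin=V53: reorder >= 64 OR weight < 29 → 21
bin=V63: reorder >= 156 OR weight >= 36 → -3
bin=V74: reorder >= 156 OR weight >= 36 → -4
bin=V83: reorder >= 156 OR weight >= 36 → -4
bin=V84: reorder >= 156 OR weight >= 36 → -4
bin=V90: reorder >= 156 OR weight >= 36 → -4
bin=V92: reorder >= 156 OR weight >= 36 → -3
bin=V97: reorder >= 64 OR weight < 29 → 21
bin=V98: reorder >= 64 OR weight < 29 → 21

21, -4, 20, -3, -4, 21, -3, -4, -4, -4, -4, -3, 21, 21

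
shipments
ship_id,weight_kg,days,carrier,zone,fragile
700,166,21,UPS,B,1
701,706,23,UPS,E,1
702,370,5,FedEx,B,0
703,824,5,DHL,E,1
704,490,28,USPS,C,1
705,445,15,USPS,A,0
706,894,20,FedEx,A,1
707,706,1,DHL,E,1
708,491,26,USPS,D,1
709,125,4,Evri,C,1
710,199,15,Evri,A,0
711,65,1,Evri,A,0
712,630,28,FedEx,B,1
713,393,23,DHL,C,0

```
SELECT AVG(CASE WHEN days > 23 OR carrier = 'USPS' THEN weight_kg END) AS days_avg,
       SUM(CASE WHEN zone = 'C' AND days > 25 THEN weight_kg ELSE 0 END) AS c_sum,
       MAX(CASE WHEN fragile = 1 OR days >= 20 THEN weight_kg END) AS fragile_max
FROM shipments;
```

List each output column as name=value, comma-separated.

days_avg=514, c_sum=490, fragile_max=894

[days_avg: days > 23 OR carrier = 'USPS']
ship_id=700: ✗
ship_id=701: ✗
ship_id=702: ✗
ship_id=703: ✗
ship_id=704: ✓ → 490
ship_id=705: ✓ → 445
ship_id=706: ✗
ship_id=707: ✗
ship_id=708: ✓ → 491
ship_id=709: ✗
ship_id=710: ✗
ship_id=711: ✗
ship_id=712: ✓ → 630
ship_id=713: ✗
days_avg = (490 + 445 + 491 + 630) / 4 = 514
—
[c_sum: zone = 'C' AND days > 25]
ship_id=700: ✗
ship_id=701: ✗
ship_id=702: ✗
ship_id=703: ✗
ship_id=704: ✓ → 490
ship_id=705: ✗
ship_id=706: ✗
ship_id=707: ✗
ship_id=708: ✗
ship_id=709: ✗
ship_id=710: ✗
ship_id=711: ✗
ship_id=712: ✗
ship_id=713: ✗
c_sum = 490
—
[fragile_max: fragile = 1 OR days >= 20]
ship_id=700: ✓ → 166
ship_id=701: ✓ → 706
ship_id=702: ✗
ship_id=703: ✓ → 824
ship_id=704: ✓ → 490
ship_id=705: ✗
ship_id=706: ✓ → 894
ship_id=707: ✓ → 706
ship_id=708: ✓ → 491
ship_id=709: ✓ → 125
ship_id=710: ✗
ship_id=711: ✗
ship_id=712: ✓ → 630
ship_id=713: ✓ → 393
fragile_max = MAX(166, 706, 824, 490, 894, 706, 491, 125, 630, 393) = 894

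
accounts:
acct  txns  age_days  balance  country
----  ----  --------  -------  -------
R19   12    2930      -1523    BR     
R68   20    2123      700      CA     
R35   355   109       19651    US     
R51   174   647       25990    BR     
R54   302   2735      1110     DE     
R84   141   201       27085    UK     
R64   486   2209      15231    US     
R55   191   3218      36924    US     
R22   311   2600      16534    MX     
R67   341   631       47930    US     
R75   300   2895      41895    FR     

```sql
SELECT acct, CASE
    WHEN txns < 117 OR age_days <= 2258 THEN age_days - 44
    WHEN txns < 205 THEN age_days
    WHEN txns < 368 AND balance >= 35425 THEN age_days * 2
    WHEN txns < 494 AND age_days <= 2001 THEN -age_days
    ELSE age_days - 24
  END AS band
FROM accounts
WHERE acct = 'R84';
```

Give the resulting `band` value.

157

acct = R84: txns=141, age_days=201, balance=27085, country=UK.
txns < 117 OR age_days <= 2258 → true → 157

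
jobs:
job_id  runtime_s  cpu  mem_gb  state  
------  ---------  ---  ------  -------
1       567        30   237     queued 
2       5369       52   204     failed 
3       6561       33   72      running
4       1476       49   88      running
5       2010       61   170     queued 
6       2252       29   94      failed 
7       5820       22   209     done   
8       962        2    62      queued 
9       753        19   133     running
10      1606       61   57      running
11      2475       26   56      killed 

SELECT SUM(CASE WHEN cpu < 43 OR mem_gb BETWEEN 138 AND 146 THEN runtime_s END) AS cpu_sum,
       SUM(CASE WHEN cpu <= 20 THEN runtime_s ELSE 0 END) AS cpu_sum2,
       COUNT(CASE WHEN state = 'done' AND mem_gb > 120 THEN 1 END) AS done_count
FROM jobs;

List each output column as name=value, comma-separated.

cpu_sum=19390, cpu_sum2=1715, done_count=1

[cpu_sum: cpu < 43 OR mem_gb BETWEEN 138 AND 146]
job_id=1: ✓ → 567
job_id=2: ✗
job_id=3: ✓ → 6561
job_id=4: ✗
job_id=5: ✗
job_id=6: ✓ → 2252
job_id=7: ✓ → 5820
job_id=8: ✓ → 962
job_id=9: ✓ → 753
job_id=10: ✗
job_id=11: ✓ → 2475
cpu_sum = 567 + 6561 + 2252 + 5820 + 962 + 753 + 2475 = 19390
—
[cpu_sum2: cpu <= 20]
job_id=1: ✗
job_id=2: ✗
job_id=3: ✗
job_id=4: ✗
job_id=5: ✗
job_id=6: ✗
job_id=7: ✗
job_id=8: ✓ → 962
job_id=9: ✓ → 753
job_id=10: ✗
job_id=11: ✗
cpu_sum2 = 962 + 753 = 1715
—
[done_count: state = 'done' AND mem_gb > 120]
job_id=1: ✗
job_id=2: ✗
job_id=3: ✗
job_id=4: ✗
job_id=5: ✗
job_id=6: ✗
job_id=7: ✓ → 1
job_id=8: ✗
job_id=9: ✗
job_id=10: ✗
job_id=11: ✗
done_count = COUNT(1) = 1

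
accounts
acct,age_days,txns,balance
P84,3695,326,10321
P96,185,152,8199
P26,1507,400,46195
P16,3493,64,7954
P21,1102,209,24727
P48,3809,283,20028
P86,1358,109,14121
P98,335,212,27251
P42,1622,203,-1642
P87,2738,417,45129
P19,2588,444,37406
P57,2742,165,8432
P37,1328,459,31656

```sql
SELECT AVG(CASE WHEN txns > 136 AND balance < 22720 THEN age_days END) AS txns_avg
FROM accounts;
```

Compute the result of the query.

acct=P84: ✓ → 3695
acct=P96: ✓ → 185
acct=P26: ✗
acct=P16: ✗
acct=P21: ✗
acct=P48: ✓ → 3809
acct=P86: ✗
acct=P98: ✗
acct=P42: ✓ → 1622
acct=P87: ✗
acct=P19: ✗
acct=P57: ✓ → 2742
acct=P37: ✗
txns_avg = (3695 + 185 + 3809 + 1622 + 2742) / 5 = 2410.6

2410.6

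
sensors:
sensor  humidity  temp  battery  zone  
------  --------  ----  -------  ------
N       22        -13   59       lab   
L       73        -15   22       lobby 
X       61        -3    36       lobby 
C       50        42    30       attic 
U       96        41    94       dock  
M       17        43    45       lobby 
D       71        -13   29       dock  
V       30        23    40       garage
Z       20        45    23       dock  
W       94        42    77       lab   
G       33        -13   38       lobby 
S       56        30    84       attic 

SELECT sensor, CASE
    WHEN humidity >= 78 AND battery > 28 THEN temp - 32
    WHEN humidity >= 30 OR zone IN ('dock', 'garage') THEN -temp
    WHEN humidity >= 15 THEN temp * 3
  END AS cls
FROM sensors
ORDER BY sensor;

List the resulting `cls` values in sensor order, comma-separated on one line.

sensor=C: humidity >= 30 OR zone IN ('dock', 'garage') → -42
sensor=D: humidity >= 30 OR zone IN ('dock', 'garage') → 13
sensor=G: humidity >= 30 OR zone IN ('dock', 'garage') → 13
sensor=L: humidity >= 30 OR zone IN ('dock', 'garage') → 15
sensor=M: humidity >= 15 → 129
sensor=N: humidity >= 15 → -39
sensor=S: humidity >= 30 OR zone IN ('dock', 'garage') → -30
sensor=U: humidity >= 78 AND battery > 28 → 9
sensor=V: humidity >= 30 OR zone IN ('dock', 'garage') → -23
sensor=W: humidity >= 78 AND battery > 28 → 10
sensor=X: humidity >= 30 OR zone IN ('dock', 'garage') → 3
sensor=Z: humidity >= 30 OR zone IN ('dock', 'garage') → -45

-42, 13, 13, 15, 129, -39, -30, 9, -23, 10, 3, -45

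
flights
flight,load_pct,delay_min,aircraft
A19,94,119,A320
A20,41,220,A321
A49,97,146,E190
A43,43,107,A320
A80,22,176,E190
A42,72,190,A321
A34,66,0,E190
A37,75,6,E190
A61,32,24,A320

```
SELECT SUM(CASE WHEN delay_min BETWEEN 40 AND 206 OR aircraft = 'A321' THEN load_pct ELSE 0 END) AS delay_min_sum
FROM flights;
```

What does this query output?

flight=A19: ✓ → 94
flight=A20: ✓ → 41
flight=A49: ✓ → 97
flight=A43: ✓ → 43
flight=A80: ✓ → 22
flight=A42: ✓ → 72
flight=A34: ✗
flight=A37: ✗
flight=A61: ✗
delay_min_sum = 94 + 41 + 97 + 43 + 22 + 72 = 369

369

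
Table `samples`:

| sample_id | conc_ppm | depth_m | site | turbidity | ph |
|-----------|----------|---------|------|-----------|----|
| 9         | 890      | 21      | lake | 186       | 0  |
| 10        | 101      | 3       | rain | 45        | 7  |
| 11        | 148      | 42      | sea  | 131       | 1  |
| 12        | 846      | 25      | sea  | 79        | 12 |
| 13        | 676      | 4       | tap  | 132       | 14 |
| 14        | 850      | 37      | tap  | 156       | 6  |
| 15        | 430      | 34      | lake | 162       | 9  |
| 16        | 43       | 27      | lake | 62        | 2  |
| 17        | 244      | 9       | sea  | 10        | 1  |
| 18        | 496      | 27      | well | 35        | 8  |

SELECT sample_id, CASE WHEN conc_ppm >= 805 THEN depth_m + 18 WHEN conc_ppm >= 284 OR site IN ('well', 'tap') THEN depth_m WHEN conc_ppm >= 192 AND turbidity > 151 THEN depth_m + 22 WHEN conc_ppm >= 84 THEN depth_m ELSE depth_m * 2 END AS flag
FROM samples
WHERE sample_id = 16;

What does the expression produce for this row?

54

sample_id = 16: conc_ppm=43, depth_m=27, site=lake, turbidity=62, ph=2.
conc_ppm >= 805 → false
conc_ppm >= 284 OR site IN ('well', 'tap') → false
conc_ppm >= 192 AND turbidity > 151 → false
conc_ppm >= 84 → false
No prior WHEN matched → ELSE → 54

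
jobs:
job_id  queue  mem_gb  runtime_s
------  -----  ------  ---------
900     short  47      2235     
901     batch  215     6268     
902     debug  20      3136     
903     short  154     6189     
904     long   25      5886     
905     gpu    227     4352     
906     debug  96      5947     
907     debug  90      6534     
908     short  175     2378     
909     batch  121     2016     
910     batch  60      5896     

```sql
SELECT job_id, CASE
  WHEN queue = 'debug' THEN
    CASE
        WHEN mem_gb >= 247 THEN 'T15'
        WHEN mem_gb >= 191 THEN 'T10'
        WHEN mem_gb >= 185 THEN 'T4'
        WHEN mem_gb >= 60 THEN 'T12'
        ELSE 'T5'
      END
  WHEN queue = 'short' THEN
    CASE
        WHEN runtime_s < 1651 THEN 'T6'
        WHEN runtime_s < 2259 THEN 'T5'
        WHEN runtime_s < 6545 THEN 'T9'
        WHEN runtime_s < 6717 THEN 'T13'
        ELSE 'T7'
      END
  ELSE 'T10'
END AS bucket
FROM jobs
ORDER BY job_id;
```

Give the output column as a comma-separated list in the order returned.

T5, T10, T5, T9, T10, T10, T12, T12, T9, T10, T10

job_id=900: queue='short' → inner[runtime_s < 2259] → T5
job_id=901: queue='batch' → outer ELSE → T10
job_id=902: queue='debug' → inner[ELSE] → T5
job_id=903: queue='short' → inner[runtime_s < 6545] → T9
job_id=904: queue='long' → outer ELSE → T10
job_id=905: queue='gpu' → outer ELSE → T10
job_id=906: queue='debug' → inner[mem_gb >= 60] → T12
job_id=907: queue='debug' → inner[mem_gb >= 60] → T12
job_id=908: queue='short' → inner[runtime_s < 6545] → T9
job_id=909: queue='batch' → outer ELSE → T10
job_id=910: queue='batch' → outer ELSE → T10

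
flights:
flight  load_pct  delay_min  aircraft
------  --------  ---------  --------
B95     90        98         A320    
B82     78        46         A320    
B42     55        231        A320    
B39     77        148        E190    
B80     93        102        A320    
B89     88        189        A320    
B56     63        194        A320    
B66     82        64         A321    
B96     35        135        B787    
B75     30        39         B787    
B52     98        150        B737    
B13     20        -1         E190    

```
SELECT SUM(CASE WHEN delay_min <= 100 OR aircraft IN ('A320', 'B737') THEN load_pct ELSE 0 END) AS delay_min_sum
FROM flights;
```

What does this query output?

697

flight=B95: ✓ → 90
flight=B82: ✓ → 78
flight=B42: ✓ → 55
flight=B39: ✗
flight=B80: ✓ → 93
flight=B89: ✓ → 88
flight=B56: ✓ → 63
flight=B66: ✓ → 82
flight=B96: ✗
flight=B75: ✓ → 30
flight=B52: ✓ → 98
flight=B13: ✓ → 20
delay_min_sum = 90 + 78 + 55 + 93 + 88 + 63 + 82 + 30 + 98 + 20 = 697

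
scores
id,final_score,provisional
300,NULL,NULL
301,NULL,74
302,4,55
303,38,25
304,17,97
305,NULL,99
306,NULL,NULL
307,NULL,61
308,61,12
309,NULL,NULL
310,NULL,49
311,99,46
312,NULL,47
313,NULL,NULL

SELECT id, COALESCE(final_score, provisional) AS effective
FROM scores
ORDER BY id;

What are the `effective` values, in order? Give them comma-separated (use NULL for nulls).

NULL, 74, 4, 38, 17, 99, NULL, 61, 61, NULL, 49, 99, 47, NULL

id=300: final_score=NULL, provisional=NULL (all NULL) → NULL
id=301: final_score=NULL, provisional=74 → 74
id=302: final_score=4 → 4
id=303: final_score=38 → 38
id=304: final_score=17 → 17
id=305: final_score=NULL, provisional=99 → 99
id=306: final_score=NULL, provisional=NULL (all NULL) → NULL
id=307: final_score=NULL, provisional=61 → 61
id=308: final_score=61 → 61
id=309: final_score=NULL, provisional=NULL (all NULL) → NULL
id=310: final_score=NULL, provisional=49 → 49
id=311: final_score=99 → 99
id=312: final_score=NULL, provisional=47 → 47
id=313: final_score=NULL, provisional=NULL (all NULL) → NULL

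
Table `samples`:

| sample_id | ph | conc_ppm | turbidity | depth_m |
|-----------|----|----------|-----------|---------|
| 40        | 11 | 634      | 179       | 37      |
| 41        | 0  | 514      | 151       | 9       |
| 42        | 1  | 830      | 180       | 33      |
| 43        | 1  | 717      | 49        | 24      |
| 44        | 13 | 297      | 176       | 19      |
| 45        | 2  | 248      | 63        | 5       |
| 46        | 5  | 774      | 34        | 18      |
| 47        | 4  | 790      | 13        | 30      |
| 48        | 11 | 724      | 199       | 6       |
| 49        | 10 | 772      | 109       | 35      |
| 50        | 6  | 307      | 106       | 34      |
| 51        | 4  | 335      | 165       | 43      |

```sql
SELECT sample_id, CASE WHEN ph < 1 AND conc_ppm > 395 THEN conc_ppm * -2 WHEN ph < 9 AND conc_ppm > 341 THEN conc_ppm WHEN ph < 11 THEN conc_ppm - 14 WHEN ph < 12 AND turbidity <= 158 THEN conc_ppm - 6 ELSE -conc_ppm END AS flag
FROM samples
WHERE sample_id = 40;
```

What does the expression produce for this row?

-634

sample_id = 40: ph=11, conc_ppm=634, turbidity=179, depth_m=37.
ph < 1 AND conc_ppm > 395 → false
ph < 9 AND conc_ppm > 341 → false
ph < 11 → false
ph < 12 AND turbidity <= 158 → false
No prior WHEN matched → ELSE → -634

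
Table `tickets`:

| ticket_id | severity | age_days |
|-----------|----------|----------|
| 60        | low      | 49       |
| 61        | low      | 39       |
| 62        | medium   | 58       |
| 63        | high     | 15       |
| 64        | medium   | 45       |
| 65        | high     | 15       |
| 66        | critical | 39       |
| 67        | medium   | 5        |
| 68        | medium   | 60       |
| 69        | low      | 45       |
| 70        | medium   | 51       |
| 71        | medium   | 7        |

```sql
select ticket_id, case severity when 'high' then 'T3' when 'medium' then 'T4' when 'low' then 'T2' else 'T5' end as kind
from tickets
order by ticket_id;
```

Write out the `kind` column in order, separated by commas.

ticket_id=60: severity='low' → T2
ticket_id=61: severity='low' → T2
ticket_id=62: severity='medium' → T4
ticket_id=63: severity='high' → T3
ticket_id=64: severity='medium' → T4
ticket_id=65: severity='high' → T3
ticket_id=66: ELSE → T5
ticket_id=67: severity='medium' → T4
ticket_id=68: severity='medium' → T4
ticket_id=69: severity='low' → T2
ticket_id=70: severity='medium' → T4
ticket_id=71: severity='medium' → T4

T2, T2, T4, T3, T4, T3, T5, T4, T4, T2, T4, T4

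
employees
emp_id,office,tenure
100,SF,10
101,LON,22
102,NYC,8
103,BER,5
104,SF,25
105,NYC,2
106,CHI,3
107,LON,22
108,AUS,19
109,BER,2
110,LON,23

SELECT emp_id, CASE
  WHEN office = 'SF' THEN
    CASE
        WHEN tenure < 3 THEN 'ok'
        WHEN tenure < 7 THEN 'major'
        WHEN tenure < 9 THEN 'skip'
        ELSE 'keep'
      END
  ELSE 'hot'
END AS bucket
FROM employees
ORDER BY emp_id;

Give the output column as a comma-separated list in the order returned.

keep, hot, hot, hot, keep, hot, hot, hot, hot, hot, hot

emp_id=100: office='SF' → inner[ELSE] → keep
emp_id=101: office='LON' → outer ELSE → hot
emp_id=102: office='NYC' → outer ELSE → hot
emp_id=103: office='BER' → outer ELSE → hot
emp_id=104: office='SF' → inner[ELSE] → keep
emp_id=105: office='NYC' → outer ELSE → hot
emp_id=106: office='CHI' → outer ELSE → hot
emp_id=107: office='LON' → outer ELSE → hot
emp_id=108: office='AUS' → outer ELSE → hot
emp_id=109: office='BER' → outer ELSE → hot
emp_id=110: office='LON' → outer ELSE → hot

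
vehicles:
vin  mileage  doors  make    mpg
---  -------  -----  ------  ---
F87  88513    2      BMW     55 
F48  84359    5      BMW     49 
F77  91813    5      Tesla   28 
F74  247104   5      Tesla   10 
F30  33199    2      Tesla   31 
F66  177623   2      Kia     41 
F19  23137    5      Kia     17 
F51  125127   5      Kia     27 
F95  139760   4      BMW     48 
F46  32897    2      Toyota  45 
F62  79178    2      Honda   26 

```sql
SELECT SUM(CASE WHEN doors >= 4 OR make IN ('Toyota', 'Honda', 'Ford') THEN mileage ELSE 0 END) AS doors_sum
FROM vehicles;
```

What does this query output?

823375

vin=F87: ✗
vin=F48: ✓ → 84359
vin=F77: ✓ → 91813
vin=F74: ✓ → 247104
vin=F30: ✗
vin=F66: ✗
vin=F19: ✓ → 23137
vin=F51: ✓ → 125127
vin=F95: ✓ → 139760
vin=F46: ✓ → 32897
vin=F62: ✓ → 79178
doors_sum = 84359 + 91813 + 247104 + 23137 + 125127 + 139760 + 32897 + 79178 = 823375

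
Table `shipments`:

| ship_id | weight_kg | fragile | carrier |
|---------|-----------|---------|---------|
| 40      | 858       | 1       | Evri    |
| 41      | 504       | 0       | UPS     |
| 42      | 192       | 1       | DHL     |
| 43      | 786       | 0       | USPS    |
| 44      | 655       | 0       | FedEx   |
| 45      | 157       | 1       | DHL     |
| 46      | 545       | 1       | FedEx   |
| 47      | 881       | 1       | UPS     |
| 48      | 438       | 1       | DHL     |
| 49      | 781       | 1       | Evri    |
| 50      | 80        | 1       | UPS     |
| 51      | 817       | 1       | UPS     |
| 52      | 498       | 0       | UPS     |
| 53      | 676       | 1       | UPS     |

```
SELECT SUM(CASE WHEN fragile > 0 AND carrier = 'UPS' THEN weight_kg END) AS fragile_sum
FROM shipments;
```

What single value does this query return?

ship_id=40: ✗
ship_id=41: ✗
ship_id=42: ✗
ship_id=43: ✗
ship_id=44: ✗
ship_id=45: ✗
ship_id=46: ✗
ship_id=47: ✓ → 881
ship_id=48: ✗
ship_id=49: ✗
ship_id=50: ✓ → 80
ship_id=51: ✓ → 817
ship_id=52: ✗
ship_id=53: ✓ → 676
fragile_sum = 881 + 80 + 817 + 676 = 2454

2454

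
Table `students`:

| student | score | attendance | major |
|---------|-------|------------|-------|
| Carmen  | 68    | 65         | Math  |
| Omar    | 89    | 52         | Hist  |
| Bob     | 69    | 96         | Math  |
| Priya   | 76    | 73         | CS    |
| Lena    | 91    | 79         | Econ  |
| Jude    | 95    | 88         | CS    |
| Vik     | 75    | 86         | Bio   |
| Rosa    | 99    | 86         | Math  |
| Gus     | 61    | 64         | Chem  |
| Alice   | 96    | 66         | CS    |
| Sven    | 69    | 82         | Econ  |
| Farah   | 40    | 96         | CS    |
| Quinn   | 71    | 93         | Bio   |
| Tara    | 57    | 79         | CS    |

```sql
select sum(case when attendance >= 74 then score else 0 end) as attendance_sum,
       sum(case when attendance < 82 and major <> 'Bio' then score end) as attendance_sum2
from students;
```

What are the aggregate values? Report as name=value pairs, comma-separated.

[attendance_sum: attendance >= 74]
student=Carmen: ✗
student=Omar: ✗
student=Bob: ✓ → 69
student=Priya: ✗
student=Lena: ✓ → 91
student=Jude: ✓ → 95
student=Vik: ✓ → 75
student=Rosa: ✓ → 99
student=Gus: ✗
student=Alice: ✗
student=Sven: ✓ → 69
student=Farah: ✓ → 40
student=Quinn: ✓ → 71
student=Tara: ✓ → 57
attendance_sum = 69 + 91 + 95 + 75 + 99 + 69 + 40 + 71 + 57 = 666
—
[attendance_sum2: attendance < 82 and major <> 'Bio']
student=Carmen: ✓ → 68
student=Omar: ✓ → 89
student=Bob: ✗
student=Priya: ✓ → 76
student=Lena: ✓ → 91
student=Jude: ✗
student=Vik: ✗
student=Rosa: ✗
student=Gus: ✓ → 61
student=Alice: ✓ → 96
student=Sven: ✗
student=Farah: ✗
student=Quinn: ✗
student=Tara: ✓ → 57
attendance_sum2 = 68 + 89 + 76 + 91 + 61 + 96 + 57 = 538

attendance_sum=666, attendance_sum2=538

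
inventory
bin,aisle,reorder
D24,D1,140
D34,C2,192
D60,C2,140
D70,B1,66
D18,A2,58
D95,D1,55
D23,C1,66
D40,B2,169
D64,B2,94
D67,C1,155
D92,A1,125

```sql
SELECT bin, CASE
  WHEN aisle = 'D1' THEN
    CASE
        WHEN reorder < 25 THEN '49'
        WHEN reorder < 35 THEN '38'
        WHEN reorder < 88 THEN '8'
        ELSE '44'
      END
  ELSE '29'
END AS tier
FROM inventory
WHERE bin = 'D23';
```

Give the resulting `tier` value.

29

bin = D23: aisle=C1, reorder=66.
aisle='C1' → outer ELSE → 29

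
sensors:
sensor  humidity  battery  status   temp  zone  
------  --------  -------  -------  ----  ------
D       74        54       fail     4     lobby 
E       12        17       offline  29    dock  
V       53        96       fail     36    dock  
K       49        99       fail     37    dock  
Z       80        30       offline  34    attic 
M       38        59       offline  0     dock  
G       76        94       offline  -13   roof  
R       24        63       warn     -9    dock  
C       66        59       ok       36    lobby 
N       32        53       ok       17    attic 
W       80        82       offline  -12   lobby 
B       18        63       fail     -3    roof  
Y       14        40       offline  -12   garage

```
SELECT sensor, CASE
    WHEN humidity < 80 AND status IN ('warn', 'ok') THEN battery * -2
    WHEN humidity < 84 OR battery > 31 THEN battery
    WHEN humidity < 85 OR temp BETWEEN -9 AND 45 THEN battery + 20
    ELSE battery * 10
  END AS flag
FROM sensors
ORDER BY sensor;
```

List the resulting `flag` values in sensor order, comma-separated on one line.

63, -118, 54, 17, 94, 99, 59, -106, -126, 96, 82, 40, 30

sensor=B: humidity < 84 OR battery > 31 → 63
sensor=C: humidity < 80 AND status IN ('warn', 'ok') → -118
sensor=D: humidity < 84 OR battery > 31 → 54
sensor=E: humidity < 84 OR battery > 31 → 17
sensor=G: humidity < 84 OR battery > 31 → 94
sensor=K: humidity < 84 OR battery > 31 → 99
sensor=M: humidity < 84 OR battery > 31 → 59
sensor=N: humidity < 80 AND status IN ('warn', 'ok') → -106
sensor=R: humidity < 80 AND status IN ('warn', 'ok') → -126
sensor=V: humidity < 84 OR battery > 31 → 96
sensor=W: humidity < 84 OR battery > 31 → 82
sensor=Y: humidity < 84 OR battery > 31 → 40
sensor=Z: humidity < 84 OR battery > 31 → 30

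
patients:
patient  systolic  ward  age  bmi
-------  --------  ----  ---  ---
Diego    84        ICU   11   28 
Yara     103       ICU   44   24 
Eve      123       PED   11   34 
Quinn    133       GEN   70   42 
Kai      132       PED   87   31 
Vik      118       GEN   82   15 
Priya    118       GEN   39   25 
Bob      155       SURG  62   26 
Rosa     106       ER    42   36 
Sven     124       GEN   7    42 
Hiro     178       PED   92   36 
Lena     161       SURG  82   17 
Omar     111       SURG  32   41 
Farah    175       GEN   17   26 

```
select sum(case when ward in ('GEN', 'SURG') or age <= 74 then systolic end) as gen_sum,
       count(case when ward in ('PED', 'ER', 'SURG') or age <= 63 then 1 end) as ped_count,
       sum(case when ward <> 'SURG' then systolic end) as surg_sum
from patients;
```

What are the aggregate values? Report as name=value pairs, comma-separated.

[gen_sum: ward in ('GEN', 'SURG') or age <= 74]
patient=Diego: ✓ → 84
patient=Yara: ✓ → 103
patient=Eve: ✓ → 123
patient=Quinn: ✓ → 133
patient=Kai: ✗
patient=Vik: ✓ → 118
patient=Priya: ✓ → 118
patient=Bob: ✓ → 155
patient=Rosa: ✓ → 106
patient=Sven: ✓ → 124
patient=Hiro: ✗
patient=Lena: ✓ → 161
patient=Omar: ✓ → 111
patient=Farah: ✓ → 175
gen_sum = 84 + 103 + 123 + 133 + 118 + 118 + 155 + 106 + 124 + 161 + 111 + 175 = 1511
—
[ped_count: ward in ('PED', 'ER', 'SURG') or age <= 63]
patient=Diego: ✓ → 1
patient=Yara: ✓ → 1
patient=Eve: ✓ → 1
patient=Quinn: ✗
patient=Kai: ✓ → 1
patient=Vik: ✗
patient=Priya: ✓ → 1
patient=Bob: ✓ → 1
patient=Rosa: ✓ → 1
patient=Sven: ✓ → 1
patient=Hiro: ✓ → 1
patient=Lena: ✓ → 1
patient=Omar: ✓ → 1
patient=Farah: ✓ → 1
ped_count = COUNT(1, 1, 1, 1, 1, 1, 1, 1, 1, 1, 1, 1) = 12
—
[surg_sum: ward <> 'SURG']
patient=Diego: ✓ → 84
patient=Yara: ✓ → 103
patient=Eve: ✓ → 123
patient=Quinn: ✓ → 133
patient=Kai: ✓ → 132
patient=Vik: ✓ → 118
patient=Priya: ✓ → 118
patient=Bob: ✗
patient=Rosa: ✓ → 106
patient=Sven: ✓ → 124
patient=Hiro: ✓ → 178
patient=Lena: ✗
patient=Omar: ✗
patient=Farah: ✓ → 175
surg_sum = 84 + 103 + 123 + 133 + 132 + 118 + 118 + 106 + 124 + 178 + 175 = 1394

gen_sum=1511, ped_count=12, surg_sum=1394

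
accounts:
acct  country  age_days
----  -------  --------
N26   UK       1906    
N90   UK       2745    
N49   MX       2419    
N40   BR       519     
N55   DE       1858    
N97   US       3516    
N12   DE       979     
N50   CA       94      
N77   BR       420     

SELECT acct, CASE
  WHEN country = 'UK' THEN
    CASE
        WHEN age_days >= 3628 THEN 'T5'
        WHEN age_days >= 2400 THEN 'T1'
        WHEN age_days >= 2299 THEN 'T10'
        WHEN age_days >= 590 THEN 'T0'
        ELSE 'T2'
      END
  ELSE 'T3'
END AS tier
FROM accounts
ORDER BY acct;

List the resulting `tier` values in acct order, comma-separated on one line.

T3, T0, T3, T3, T3, T3, T3, T1, T3

acct=N12: country='DE' → outer ELSE → T3
acct=N26: country='UK' → inner[age_days >= 590] → T0
acct=N40: country='BR' → outer ELSE → T3
acct=N49: country='MX' → outer ELSE → T3
acct=N50: country='CA' → outer ELSE → T3
acct=N55: country='DE' → outer ELSE → T3
acct=N77: country='BR' → outer ELSE → T3
acct=N90: country='UK' → inner[age_days >= 2400] → T1
acct=N97: country='US' → outer ELSE → T3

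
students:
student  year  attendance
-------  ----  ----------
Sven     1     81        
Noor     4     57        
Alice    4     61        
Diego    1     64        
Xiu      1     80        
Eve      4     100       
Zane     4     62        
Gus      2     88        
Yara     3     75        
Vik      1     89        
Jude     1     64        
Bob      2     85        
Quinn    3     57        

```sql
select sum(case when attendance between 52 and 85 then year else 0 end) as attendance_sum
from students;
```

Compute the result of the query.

24

student=Sven: ✓ → 1
student=Noor: ✓ → 4
student=Alice: ✓ → 4
student=Diego: ✓ → 1
student=Xiu: ✓ → 1
student=Eve: ✗
student=Zane: ✓ → 4
student=Gus: ✗
student=Yara: ✓ → 3
student=Vik: ✗
student=Jude: ✓ → 1
student=Bob: ✓ → 2
student=Quinn: ✓ → 3
attendance_sum = 1 + 4 + 4 + 1 + 1 + 4 + 3 + 1 + 2 + 3 = 24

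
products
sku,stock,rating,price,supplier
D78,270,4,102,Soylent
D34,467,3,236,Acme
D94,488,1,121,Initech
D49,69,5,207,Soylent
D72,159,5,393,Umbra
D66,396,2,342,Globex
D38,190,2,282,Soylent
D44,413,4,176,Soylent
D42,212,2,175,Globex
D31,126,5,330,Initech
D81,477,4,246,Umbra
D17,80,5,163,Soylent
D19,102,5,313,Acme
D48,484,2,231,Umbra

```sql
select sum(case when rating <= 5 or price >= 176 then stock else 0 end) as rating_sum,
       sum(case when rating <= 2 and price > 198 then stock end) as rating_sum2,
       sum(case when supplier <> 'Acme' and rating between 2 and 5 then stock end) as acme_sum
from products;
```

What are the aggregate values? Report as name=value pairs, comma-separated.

[rating_sum: rating <= 5 or price >= 176]
sku=D78: ✓ → 270
sku=D34: ✓ → 467
sku=D94: ✓ → 488
sku=D49: ✓ → 69
sku=D72: ✓ → 159
sku=D66: ✓ → 396
sku=D38: ✓ → 190
sku=D44: ✓ → 413
sku=D42: ✓ → 212
sku=D31: ✓ → 126
sku=D81: ✓ → 477
sku=D17: ✓ → 80
sku=D19: ✓ → 102
sku=D48: ✓ → 484
rating_sum = 270 + 467 + 488 + 69 + 159 + 396 + 190 + 413 + 212 + 126 + 477 + 80 + 102 + 484 = 3933
—
[rating_sum2: rating <= 2 and price > 198]
sku=D78: ✗
sku=D34: ✗
sku=D94: ✗
sku=D49: ✗
sku=D72: ✗
sku=D66: ✓ → 396
sku=D38: ✓ → 190
sku=D44: ✗
sku=D42: ✗
sku=D31: ✗
sku=D81: ✗
sku=D17: ✗
sku=D19: ✗
sku=D48: ✓ → 484
rating_sum2 = 396 + 190 + 484 = 1070
—
[acme_sum: supplier <> 'Acme' and rating between 2 and 5]
sku=D78: ✓ → 270
sku=D34: ✗
sku=D94: ✗
sku=D49: ✓ → 69
sku=D72: ✓ → 159
sku=D66: ✓ → 396
sku=D38: ✓ → 190
sku=D44: ✓ → 413
sku=D42: ✓ → 212
sku=D31: ✓ → 126
sku=D81: ✓ → 477
sku=D17: ✓ → 80
sku=D19: ✗
sku=D48: ✓ → 484
acme_sum = 270 + 69 + 159 + 396 + 190 + 413 + 212 + 126 + 477 + 80 + 484 = 2876

rating_sum=3933, rating_sum2=1070, acme_sum=2876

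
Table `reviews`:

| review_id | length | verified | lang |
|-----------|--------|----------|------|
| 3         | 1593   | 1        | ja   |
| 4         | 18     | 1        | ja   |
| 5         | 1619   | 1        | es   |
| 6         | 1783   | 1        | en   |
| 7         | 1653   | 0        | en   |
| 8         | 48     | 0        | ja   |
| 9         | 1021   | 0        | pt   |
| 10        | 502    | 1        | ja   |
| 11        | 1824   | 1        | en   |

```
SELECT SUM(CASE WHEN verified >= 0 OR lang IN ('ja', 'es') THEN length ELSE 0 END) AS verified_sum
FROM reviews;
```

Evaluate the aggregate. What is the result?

10061

review_id=3: ✓ → 1593
review_id=4: ✓ → 18
review_id=5: ✓ → 1619
review_id=6: ✓ → 1783
review_id=7: ✓ → 1653
review_id=8: ✓ → 48
review_id=9: ✓ → 1021
review_id=10: ✓ → 502
review_id=11: ✓ → 1824
verified_sum = 1593 + 18 + 1619 + 1783 + 1653 + 48 + 1021 + 502 + 1824 = 10061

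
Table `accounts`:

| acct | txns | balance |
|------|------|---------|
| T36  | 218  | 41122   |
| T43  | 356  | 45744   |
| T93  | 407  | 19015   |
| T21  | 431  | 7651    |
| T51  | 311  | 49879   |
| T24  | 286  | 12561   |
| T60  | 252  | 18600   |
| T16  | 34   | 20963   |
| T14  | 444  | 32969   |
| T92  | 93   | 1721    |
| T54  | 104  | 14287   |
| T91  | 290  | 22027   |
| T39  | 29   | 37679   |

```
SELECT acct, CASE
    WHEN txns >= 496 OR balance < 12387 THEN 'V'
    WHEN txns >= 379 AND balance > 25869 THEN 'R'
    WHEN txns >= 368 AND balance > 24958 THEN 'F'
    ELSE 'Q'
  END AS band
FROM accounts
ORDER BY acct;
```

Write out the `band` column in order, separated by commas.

R, Q, V, Q, Q, Q, Q, Q, Q, Q, Q, V, Q

acct=T14: txns >= 379 AND balance > 25869 → R
acct=T16: ELSE → Q
acct=T21: txns >= 496 OR balance < 12387 → V
acct=T24: ELSE → Q
acct=T36: ELSE → Q
acct=T39: ELSE → Q
acct=T43: ELSE → Q
acct=T51: ELSE → Q
acct=T54: ELSE → Q
acct=T60: ELSE → Q
acct=T91: ELSE → Q
acct=T92: txns >= 496 OR balance < 12387 → V
acct=T93: ELSE → Q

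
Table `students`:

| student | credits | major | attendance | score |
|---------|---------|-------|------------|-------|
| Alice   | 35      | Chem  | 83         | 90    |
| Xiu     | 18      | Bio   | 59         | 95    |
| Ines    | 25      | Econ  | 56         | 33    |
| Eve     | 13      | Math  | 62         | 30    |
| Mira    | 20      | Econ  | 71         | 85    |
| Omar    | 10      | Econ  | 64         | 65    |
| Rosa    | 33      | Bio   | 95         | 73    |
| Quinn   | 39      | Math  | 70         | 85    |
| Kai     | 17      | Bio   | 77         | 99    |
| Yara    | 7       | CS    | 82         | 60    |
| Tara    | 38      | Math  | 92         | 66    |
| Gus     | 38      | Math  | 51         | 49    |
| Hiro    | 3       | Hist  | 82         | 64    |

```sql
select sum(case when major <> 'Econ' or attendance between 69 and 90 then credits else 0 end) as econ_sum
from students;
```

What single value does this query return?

student=Alice: ✓ → 35
student=Xiu: ✓ → 18
student=Ines: ✗
student=Eve: ✓ → 13
student=Mira: ✓ → 20
student=Omar: ✗
student=Rosa: ✓ → 33
student=Quinn: ✓ → 39
student=Kai: ✓ → 17
student=Yara: ✓ → 7
student=Tara: ✓ → 38
student=Gus: ✓ → 38
student=Hiro: ✓ → 3
econ_sum = 35 + 18 + 13 + 20 + 33 + 39 + 17 + 7 + 38 + 38 + 3 = 261

261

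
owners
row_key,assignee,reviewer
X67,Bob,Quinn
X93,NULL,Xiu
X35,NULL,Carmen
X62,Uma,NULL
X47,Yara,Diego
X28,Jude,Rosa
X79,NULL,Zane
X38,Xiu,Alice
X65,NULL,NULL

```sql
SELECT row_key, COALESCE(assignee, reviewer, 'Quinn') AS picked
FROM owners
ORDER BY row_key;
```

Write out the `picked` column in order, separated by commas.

row_key=X28: assignee=Jude → Jude
row_key=X35: assignee=NULL, reviewer=Carmen → Carmen
row_key=X38: assignee=Xiu → Xiu
row_key=X47: assignee=Yara → Yara
row_key=X62: assignee=Uma → Uma
row_key=X65: assignee=NULL, reviewer=NULL, → literal Quinn → Quinn
row_key=X67: assignee=Bob → Bob
row_key=X79: assignee=NULL, reviewer=Zane → Zane
row_key=X93: assignee=NULL, reviewer=Xiu → Xiu

Jude, Carmen, Xiu, Yara, Uma, Quinn, Bob, Zane, Xiu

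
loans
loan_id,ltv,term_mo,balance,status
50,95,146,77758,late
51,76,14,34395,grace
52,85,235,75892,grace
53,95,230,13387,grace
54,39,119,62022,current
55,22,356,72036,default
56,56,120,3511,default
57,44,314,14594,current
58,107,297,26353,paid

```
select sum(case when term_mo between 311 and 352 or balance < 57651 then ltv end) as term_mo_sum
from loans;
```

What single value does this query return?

378

loan_id=50: ✗
loan_id=51: ✓ → 76
loan_id=52: ✗
loan_id=53: ✓ → 95
loan_id=54: ✗
loan_id=55: ✗
loan_id=56: ✓ → 56
loan_id=57: ✓ → 44
loan_id=58: ✓ → 107
term_mo_sum = 76 + 95 + 56 + 44 + 107 = 378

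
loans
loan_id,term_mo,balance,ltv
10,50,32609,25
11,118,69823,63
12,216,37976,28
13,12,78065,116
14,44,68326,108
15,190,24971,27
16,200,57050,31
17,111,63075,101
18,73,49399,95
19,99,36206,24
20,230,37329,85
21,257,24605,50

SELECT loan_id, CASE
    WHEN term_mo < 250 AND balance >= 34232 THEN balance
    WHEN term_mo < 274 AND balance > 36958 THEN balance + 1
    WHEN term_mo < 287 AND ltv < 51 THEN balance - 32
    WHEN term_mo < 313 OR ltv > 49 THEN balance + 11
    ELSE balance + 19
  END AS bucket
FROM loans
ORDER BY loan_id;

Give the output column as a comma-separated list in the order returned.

32577, 69823, 37976, 78065, 68326, 24939, 57050, 63075, 49399, 36206, 37329, 24573

loan_id=10: term_mo < 287 AND ltv < 51 → 32577
loan_id=11: term_mo < 250 AND balance >= 34232 → 69823
loan_id=12: term_mo < 250 AND balance >= 34232 → 37976
loan_id=13: term_mo < 250 AND balance >= 34232 → 78065
loan_id=14: term_mo < 250 AND balance >= 34232 → 68326
loan_id=15: term_mo < 287 AND ltv < 51 → 24939
loan_id=16: term_mo < 250 AND balance >= 34232 → 57050
loan_id=17: term_mo < 250 AND balance >= 34232 → 63075
loan_id=18: term_mo < 250 AND balance >= 34232 → 49399
loan_id=19: term_mo < 250 AND balance >= 34232 → 36206
loan_id=20: term_mo < 250 AND balance >= 34232 → 37329
loan_id=21: term_mo < 287 AND ltv < 51 → 24573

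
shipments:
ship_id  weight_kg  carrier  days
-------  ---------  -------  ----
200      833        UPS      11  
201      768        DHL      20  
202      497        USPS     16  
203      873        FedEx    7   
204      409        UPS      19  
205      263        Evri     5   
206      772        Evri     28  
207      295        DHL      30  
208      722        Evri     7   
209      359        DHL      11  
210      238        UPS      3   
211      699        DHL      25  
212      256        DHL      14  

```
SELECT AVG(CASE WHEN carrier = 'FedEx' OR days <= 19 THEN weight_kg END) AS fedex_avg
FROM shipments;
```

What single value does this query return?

494.4444444444

ship_id=200: ✓ → 833
ship_id=201: ✗
ship_id=202: ✓ → 497
ship_id=203: ✓ → 873
ship_id=204: ✓ → 409
ship_id=205: ✓ → 263
ship_id=206: ✗
ship_id=207: ✗
ship_id=208: ✓ → 722
ship_id=209: ✓ → 359
ship_id=210: ✓ → 238
ship_id=211: ✗
ship_id=212: ✓ → 256
fedex_avg = (833 + 497 + 873 + 409 + 263 + 722 + 359 + 238 + 256) / 9 = 494.4444444444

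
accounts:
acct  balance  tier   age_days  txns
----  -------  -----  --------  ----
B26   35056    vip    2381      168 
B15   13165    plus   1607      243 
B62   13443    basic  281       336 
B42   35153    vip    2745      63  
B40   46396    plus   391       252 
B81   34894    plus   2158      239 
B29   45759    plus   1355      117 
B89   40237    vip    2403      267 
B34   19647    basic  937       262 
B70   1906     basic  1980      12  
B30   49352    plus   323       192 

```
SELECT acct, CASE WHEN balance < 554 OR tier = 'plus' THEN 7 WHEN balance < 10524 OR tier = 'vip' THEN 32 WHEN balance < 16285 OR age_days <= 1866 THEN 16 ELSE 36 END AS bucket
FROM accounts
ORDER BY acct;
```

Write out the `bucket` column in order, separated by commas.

acct=B15: balance < 554 OR tier = 'plus' → 7
acct=B26: balance < 10524 OR tier = 'vip' → 32
acct=B29: balance < 554 OR tier = 'plus' → 7
acct=B30: balance < 554 OR tier = 'plus' → 7
acct=B34: balance < 16285 OR age_days <= 1866 → 16
acct=B40: balance < 554 OR tier = 'plus' → 7
acct=B42: balance < 10524 OR tier = 'vip' → 32
acct=B62: balance < 16285 OR age_days <= 1866 → 16
acct=B70: balance < 10524 OR tier = 'vip' → 32
acct=B81: balance < 554 OR tier = 'plus' → 7
acct=B89: balance < 10524 OR tier = 'vip' → 32

7, 32, 7, 7, 16, 7, 32, 16, 32, 7, 32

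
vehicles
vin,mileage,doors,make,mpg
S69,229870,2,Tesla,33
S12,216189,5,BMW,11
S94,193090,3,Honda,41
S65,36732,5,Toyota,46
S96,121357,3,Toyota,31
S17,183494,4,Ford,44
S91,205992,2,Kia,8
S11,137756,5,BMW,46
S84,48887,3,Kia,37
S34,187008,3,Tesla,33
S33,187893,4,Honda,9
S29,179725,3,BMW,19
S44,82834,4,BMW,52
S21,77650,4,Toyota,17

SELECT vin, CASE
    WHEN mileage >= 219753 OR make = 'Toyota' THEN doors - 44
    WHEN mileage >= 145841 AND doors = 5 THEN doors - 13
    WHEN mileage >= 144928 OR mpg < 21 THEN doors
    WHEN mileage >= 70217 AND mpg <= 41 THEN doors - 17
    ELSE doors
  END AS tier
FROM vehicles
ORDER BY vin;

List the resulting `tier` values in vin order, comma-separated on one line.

5, -8, 4, -40, 3, 4, 3, 4, -39, -42, 3, 2, 3, -41

vin=S11: ELSE → 5
vin=S12: mileage >= 145841 AND doors = 5 → -8
vin=S17: mileage >= 144928 OR mpg < 21 → 4
vin=S21: mileage >= 219753 OR make = 'Toyota' → -40
vin=S29: mileage >= 144928 OR mpg < 21 → 3
vin=S33: mileage >= 144928 OR mpg < 21 → 4
vin=S34: mileage >= 144928 OR mpg < 21 → 3
vin=S44: ELSE → 4
vin=S65: mileage >= 219753 OR make = 'Toyota' → -39
vin=S69: mileage >= 219753 OR make = 'Toyota' → -42
vin=S84: ELSE → 3
vin=S91: mileage >= 144928 OR mpg < 21 → 2
vin=S94: mileage >= 144928 OR mpg < 21 → 3
vin=S96: mileage >= 219753 OR make = 'Toyota' → -41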